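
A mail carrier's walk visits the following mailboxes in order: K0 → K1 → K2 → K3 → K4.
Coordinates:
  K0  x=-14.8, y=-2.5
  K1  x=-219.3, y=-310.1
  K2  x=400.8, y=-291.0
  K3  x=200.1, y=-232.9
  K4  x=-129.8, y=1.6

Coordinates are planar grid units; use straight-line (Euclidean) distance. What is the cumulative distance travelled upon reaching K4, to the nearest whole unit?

1603

Leg distances:
K0→K1: 369.4  (cumulative 369.4)
K1→K2: 620.4  (cumulative 989.8)
K2→K3: 208.9  (cumulative 1198.7)
K3→K4: 404.8  (cumulative 1603.5)
Cumulative distance at K4 ≈ 1603.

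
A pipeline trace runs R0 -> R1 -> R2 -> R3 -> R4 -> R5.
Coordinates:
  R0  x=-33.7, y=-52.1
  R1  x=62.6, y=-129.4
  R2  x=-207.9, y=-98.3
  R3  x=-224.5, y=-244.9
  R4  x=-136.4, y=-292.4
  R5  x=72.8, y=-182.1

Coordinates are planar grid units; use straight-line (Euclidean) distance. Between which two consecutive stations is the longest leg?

R1–R2

Leg distances:
R0→R1: 123.5
R1→R2: 272.3
R2→R3: 147.5
R3→R4: 100.1
R4→R5: 236.5
The longest leg is R1–R2 at 272.3.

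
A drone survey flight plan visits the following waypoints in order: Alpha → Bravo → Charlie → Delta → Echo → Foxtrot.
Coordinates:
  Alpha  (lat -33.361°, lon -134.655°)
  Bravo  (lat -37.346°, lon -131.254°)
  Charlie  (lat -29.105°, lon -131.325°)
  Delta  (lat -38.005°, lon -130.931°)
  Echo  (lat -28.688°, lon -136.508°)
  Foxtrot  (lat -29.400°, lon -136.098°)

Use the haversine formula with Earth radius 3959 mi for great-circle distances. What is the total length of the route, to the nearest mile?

2295 mi

Leg distances:
Alpha→Bravo: 335.4 mi  (cumulative 335.4 mi)
Bravo→Charlie: 569.4 mi  (cumulative 904.9 mi)
Charlie→Delta: 615.4 mi  (cumulative 1520.3 mi)
Delta→Echo: 719.4 mi  (cumulative 2239.7 mi)
Echo→Foxtrot: 55.1 mi  (cumulative 2294.7 mi)
Total route length ≈ 2295 mi.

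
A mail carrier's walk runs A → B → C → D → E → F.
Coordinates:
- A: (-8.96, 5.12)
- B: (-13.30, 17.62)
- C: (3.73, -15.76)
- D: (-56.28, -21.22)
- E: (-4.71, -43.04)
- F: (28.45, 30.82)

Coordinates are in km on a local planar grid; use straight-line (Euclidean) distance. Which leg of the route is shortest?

A–B

Leg distances:
A→B: 13.2 km
B→C: 37.5 km
C→D: 60.3 km
D→E: 56.0 km
E→F: 81.0 km
The shortest leg is A–B at 13.2 km.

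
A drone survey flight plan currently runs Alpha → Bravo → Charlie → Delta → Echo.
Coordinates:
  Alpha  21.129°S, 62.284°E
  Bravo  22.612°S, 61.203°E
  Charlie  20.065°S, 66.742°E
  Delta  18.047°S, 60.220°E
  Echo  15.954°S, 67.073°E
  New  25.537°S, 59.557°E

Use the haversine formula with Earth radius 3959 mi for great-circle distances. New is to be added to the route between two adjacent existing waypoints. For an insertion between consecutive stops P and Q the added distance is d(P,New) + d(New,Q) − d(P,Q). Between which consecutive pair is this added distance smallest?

Added distance for inserting New between each consecutive pair:
Alpha–Bravo: 453.8 mi
Bravo–Charlie: 423.1 mi
Charlie–Delta: 664.5 mi
Delta–Echo: 864.6 mi
Smallest added distance is 423.1 mi, inserting between Bravo and Charlie.

between Bravo and Charlie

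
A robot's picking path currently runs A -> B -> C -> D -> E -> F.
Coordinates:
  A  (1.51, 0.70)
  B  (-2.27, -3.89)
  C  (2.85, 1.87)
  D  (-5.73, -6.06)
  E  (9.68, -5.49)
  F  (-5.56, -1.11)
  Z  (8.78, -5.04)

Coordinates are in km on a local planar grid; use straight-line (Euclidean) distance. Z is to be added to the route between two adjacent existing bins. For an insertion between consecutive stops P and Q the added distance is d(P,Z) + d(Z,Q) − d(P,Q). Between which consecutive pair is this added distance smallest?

Added distance for inserting Z between each consecutive pair:
A–B: 14.4 km
B–C: 12.5 km
C–D: 12.0 km
D–E: 0.1 km
E–F: 0.0 km
Smallest added distance is 0.0 km, inserting between E and F.

between E and F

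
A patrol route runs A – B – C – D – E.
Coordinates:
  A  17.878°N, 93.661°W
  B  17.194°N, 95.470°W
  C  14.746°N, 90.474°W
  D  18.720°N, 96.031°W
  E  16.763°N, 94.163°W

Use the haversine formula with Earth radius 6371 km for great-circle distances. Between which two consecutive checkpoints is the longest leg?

Leg distances:
A→B: 206.3 km
B→C: 599.4 km
C→D: 738.4 km
D→E: 294.1 km
The longest leg is C–D at 738.4 km.

C–D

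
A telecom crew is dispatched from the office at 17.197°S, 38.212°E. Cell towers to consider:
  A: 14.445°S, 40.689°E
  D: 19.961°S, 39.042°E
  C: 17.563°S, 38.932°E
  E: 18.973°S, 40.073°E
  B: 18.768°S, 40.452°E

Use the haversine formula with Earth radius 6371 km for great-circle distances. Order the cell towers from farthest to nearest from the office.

A, D, B, E, C

Computing each great-circle distance from 17.197°S, 38.212°E:
A 14.445°S, 40.689°E: 404.8 km
D 19.961°S, 39.042°E: 319.5 km
B 18.768°S, 40.452°E: 294.3 km
E 18.973°S, 40.073°E: 278.7 km
C 17.563°S, 38.932°E: 86.6 km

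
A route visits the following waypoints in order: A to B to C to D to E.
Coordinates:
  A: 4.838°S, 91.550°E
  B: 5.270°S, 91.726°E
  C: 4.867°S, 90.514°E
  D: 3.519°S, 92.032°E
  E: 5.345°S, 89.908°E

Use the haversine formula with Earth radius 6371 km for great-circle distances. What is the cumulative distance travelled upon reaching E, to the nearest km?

730 km

Leg distances:
A→B: 51.8 km  (cumulative 51.8 km)
B→C: 141.5 km  (cumulative 193.4 km)
C→D: 225.4 km  (cumulative 418.8 km)
D→E: 310.9 km  (cumulative 729.7 km)
Cumulative distance at E ≈ 730 km.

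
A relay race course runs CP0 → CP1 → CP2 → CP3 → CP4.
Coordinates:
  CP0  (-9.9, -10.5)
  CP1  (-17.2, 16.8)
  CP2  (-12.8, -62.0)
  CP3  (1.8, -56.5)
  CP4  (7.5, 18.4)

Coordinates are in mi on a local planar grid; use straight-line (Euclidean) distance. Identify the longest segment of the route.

CP1–CP2

Leg distances:
CP0→CP1: 28.3 mi
CP1→CP2: 78.9 mi
CP2→CP3: 15.6 mi
CP3→CP4: 75.1 mi
The longest leg is CP1–CP2 at 78.9 mi.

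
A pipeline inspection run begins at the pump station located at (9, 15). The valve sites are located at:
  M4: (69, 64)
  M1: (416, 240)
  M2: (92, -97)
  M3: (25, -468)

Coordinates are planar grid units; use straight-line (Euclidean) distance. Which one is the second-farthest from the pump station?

M1

Distance to each, sorted:
M3: 483.3
M1: 465.1
M2: 139.4
M4: 77.5
The second-farthest is M1 at 465.1.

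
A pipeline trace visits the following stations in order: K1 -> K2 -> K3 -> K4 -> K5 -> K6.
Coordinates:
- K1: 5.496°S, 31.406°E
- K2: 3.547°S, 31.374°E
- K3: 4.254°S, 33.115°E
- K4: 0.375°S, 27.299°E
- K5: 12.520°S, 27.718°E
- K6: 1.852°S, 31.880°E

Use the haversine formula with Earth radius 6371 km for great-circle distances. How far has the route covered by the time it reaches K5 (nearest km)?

Leg distances:
K1→K2: 216.7 km  (cumulative 216.7 km)
K2→K3: 208.5 km  (cumulative 425.3 km)
K3→K4: 776.8 km  (cumulative 1202.1 km)
K4→K5: 1351.3 km  (cumulative 2553.3 km)
Cumulative distance at K5 ≈ 2553 km.

2553 km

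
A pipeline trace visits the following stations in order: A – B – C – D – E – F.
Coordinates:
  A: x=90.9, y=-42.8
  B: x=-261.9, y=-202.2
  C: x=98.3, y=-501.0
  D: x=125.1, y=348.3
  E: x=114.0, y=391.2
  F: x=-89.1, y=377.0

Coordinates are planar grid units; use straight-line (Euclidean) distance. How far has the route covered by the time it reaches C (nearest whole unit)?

855

Leg distances:
A→B: 387.1  (cumulative 387.1)
B→C: 468.0  (cumulative 855.1)
Cumulative distance at C ≈ 855.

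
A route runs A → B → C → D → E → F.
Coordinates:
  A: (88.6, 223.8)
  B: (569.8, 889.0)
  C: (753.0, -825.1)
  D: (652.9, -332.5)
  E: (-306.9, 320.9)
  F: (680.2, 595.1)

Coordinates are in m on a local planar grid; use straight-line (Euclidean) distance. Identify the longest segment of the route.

Leg distances:
A→B: 821.0 m
B→C: 1723.9 m
C→D: 502.7 m
D→E: 1161.1 m
E→F: 1024.5 m
The longest leg is B–C at 1723.9 m.

B–C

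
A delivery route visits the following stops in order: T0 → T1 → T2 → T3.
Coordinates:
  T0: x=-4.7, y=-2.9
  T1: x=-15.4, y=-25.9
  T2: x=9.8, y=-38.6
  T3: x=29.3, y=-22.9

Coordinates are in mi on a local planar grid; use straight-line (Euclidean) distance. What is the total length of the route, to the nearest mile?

79 mi

Leg distances:
T0→T1: 25.4 mi  (cumulative 25.4 mi)
T1→T2: 28.2 mi  (cumulative 53.6 mi)
T2→T3: 25.0 mi  (cumulative 78.6 mi)
Total route length ≈ 79 mi.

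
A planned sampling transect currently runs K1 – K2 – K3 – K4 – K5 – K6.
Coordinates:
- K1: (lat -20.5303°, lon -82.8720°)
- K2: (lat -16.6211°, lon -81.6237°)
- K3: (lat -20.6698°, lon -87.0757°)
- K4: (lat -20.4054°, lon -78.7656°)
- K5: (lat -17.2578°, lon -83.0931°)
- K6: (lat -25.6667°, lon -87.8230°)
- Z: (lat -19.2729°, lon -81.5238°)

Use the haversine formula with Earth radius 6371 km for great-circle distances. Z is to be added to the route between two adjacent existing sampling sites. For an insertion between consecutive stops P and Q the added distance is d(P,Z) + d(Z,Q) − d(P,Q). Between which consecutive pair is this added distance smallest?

Added distance for inserting Z between each consecutive pair:
K1–K2: 39.4 km
K2–K3: 166.0 km
K3–K4: 49.7 km
K4–K5: 19.1 km
K5–K6: 184.7 km
Smallest added distance is 19.1 km, inserting between K4 and K5.

between K4 and K5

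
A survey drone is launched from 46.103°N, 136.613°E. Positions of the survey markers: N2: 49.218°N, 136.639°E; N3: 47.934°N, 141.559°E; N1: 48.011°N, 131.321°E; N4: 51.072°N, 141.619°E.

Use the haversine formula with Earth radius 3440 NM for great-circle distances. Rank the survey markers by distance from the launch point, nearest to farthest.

Computing each great-circle distance from 46.103°N, 136.613°E:
N2 49.218°N, 136.639°E: 187.0 NM
N3 47.934°N, 141.559°E: 230.3 NM
N1 48.011°N, 131.321°E: 244.8 NM
N4 51.072°N, 141.619°E: 358.3 NM

N2, N3, N1, N4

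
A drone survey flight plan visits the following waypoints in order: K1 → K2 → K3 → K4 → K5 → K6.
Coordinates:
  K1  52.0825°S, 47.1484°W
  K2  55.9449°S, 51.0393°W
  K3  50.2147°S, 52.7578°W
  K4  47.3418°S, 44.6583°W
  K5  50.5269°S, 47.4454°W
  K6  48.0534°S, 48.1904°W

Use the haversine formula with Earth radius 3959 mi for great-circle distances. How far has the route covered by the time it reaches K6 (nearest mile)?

1559 mi

Leg distances:
K1→K2: 310.0 mi  (cumulative 310.0 mi)
K2→K3: 402.3 mi  (cumulative 712.3 mi)
K3→K4: 418.5 mi  (cumulative 1130.8 mi)
K4→K5: 253.8 mi  (cumulative 1384.6 mi)
K5→K6: 174.2 mi  (cumulative 1558.8 mi)
Cumulative distance at K6 ≈ 1559 mi.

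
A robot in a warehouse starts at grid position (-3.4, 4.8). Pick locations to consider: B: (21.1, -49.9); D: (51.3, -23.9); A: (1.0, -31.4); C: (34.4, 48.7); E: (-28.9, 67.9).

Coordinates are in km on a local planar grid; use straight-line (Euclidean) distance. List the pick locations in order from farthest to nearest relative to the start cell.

Distance from the start cell at (-3.4, 4.8) to each:
E (-28.9, 67.9): 68.1 km
D (51.3, -23.9): 61.8 km
B (21.1, -49.9): 59.9 km
C (34.4, 48.7): 57.9 km
A (1.0, -31.4): 36.5 km

E, D, B, C, A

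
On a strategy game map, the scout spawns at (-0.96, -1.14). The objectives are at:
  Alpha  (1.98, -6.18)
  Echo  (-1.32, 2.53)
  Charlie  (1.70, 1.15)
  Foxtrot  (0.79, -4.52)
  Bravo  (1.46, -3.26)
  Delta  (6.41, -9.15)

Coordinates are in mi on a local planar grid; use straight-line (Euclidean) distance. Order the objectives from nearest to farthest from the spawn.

Distances from the spawn:
Bravo (1.46, -3.26): 3.2 mi
Charlie (1.70, 1.15): 3.5 mi
Echo (-1.32, 2.53): 3.7 mi
Foxtrot (0.79, -4.52): 3.8 mi
Alpha (1.98, -6.18): 5.8 mi
Delta (6.41, -9.15): 10.9 mi

Bravo, Charlie, Echo, Foxtrot, Alpha, Delta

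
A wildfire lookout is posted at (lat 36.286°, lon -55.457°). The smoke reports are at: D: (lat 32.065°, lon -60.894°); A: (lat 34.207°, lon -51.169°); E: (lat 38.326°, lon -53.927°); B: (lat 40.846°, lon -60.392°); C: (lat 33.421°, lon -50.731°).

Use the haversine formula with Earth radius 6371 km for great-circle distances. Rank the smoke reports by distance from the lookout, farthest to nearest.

Distances from the lookout:
D (lat 32.065°, lon -60.894°): 685.7 km
B (lat 40.846°, lon -60.392°): 664.0 km
C (lat 33.421°, lon -50.731°): 536.0 km
A (lat 34.207°, lon -51.169°): 452.8 km
E (lat 38.326°, lon -53.927°): 264.1 km

D, B, C, A, E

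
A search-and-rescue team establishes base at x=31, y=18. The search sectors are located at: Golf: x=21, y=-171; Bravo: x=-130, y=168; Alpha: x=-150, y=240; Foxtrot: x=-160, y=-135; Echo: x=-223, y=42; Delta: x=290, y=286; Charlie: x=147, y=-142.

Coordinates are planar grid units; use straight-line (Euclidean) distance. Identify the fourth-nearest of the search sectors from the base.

Foxtrot

Distances from the base (x=31, y=18):
Golf: 189.3
Charlie: 197.6
Bravo: 220.0
Foxtrot: 244.7
Echo: 255.1
Alpha: 286.4
Delta: 372.7
The fourth-nearest is Foxtrot at 244.7.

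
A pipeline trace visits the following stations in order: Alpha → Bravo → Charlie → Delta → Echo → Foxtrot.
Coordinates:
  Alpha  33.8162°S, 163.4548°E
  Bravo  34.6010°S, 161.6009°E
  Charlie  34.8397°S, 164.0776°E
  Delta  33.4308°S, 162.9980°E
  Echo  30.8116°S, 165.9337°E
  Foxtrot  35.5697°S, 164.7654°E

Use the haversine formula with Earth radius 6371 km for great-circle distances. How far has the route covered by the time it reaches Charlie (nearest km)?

Leg distances:
Alpha→Bravo: 191.5 km  (cumulative 191.5 km)
Bravo→Charlie: 227.9 km  (cumulative 419.4 km)
Cumulative distance at Charlie ≈ 419 km.

419 km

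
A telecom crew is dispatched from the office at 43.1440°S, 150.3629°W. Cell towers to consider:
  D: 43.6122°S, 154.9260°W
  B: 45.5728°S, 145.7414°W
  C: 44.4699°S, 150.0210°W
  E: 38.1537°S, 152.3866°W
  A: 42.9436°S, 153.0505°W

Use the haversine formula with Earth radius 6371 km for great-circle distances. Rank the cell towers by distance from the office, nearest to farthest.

C, A, D, B, E

Distances from the office:
C 44.4699°S, 150.0210°W: 150.0 km
A 42.9436°S, 153.0505°W: 219.5 km
D 43.6122°S, 154.9260°W: 372.4 km
B 45.5728°S, 145.7414°W: 455.9 km
E 38.1537°S, 152.3866°W: 580.5 km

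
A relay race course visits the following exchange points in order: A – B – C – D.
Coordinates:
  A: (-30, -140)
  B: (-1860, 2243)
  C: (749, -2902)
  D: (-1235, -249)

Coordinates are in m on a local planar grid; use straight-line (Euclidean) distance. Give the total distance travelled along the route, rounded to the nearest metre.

Leg distances:
A→B: 3004.6 m  (cumulative 3004.6 m)
B→C: 5768.7 m  (cumulative 8773.3 m)
C→D: 3312.8 m  (cumulative 12086.1 m)
Total route length ≈ 12086 m.

12086 m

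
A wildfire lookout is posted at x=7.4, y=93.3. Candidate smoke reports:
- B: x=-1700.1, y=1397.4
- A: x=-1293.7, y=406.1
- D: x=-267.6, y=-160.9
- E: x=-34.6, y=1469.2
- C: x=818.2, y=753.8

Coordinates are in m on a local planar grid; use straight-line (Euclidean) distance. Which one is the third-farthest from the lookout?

Distance to each, sorted:
B: 2148.5 m
E: 1376.5 m
A: 1338.2 m
C: 1045.8 m
D: 374.5 m
The third-farthest is A at 1338.2 m.

A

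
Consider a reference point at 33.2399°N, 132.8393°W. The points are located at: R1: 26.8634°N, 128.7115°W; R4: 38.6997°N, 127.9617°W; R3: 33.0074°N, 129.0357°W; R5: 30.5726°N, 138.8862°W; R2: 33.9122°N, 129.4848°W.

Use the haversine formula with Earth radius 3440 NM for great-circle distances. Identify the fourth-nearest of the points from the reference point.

R4

Distance to each, sorted:
R2: 172.6 NM
R3: 191.8 NM
R5: 347.2 NM
R4: 404.4 NM
R1: 438.7 NM
The fourth-nearest is R4 at 404.4 NM.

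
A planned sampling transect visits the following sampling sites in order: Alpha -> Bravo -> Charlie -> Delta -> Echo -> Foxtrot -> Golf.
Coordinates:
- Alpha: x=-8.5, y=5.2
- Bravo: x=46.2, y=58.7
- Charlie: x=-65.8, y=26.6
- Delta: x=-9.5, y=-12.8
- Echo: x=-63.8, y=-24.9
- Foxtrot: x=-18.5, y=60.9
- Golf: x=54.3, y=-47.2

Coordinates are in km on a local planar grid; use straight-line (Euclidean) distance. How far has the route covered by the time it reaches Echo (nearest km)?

317 km

Leg distances:
Alpha→Bravo: 76.5 km  (cumulative 76.5 km)
Bravo→Charlie: 116.5 km  (cumulative 193.0 km)
Charlie→Delta: 68.7 km  (cumulative 261.7 km)
Delta→Echo: 55.6 km  (cumulative 317.4 km)
Cumulative distance at Echo ≈ 317 km.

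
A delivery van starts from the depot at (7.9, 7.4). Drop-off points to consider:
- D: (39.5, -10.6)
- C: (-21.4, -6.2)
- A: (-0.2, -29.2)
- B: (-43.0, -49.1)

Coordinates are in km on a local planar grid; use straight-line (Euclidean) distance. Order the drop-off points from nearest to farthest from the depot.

C, D, A, B

Distances from the depot:
C (-21.4, -6.2): 32.3 km
D (39.5, -10.6): 36.4 km
A (-0.2, -29.2): 37.5 km
B (-43.0, -49.1): 76.0 km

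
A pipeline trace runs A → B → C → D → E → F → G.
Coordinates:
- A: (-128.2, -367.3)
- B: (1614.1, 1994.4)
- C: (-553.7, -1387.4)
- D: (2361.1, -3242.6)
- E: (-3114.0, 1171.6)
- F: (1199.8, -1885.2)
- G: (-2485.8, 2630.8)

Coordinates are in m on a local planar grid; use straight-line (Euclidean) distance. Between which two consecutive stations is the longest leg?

D–E

Leg distances:
A→B: 2934.8 m
B→C: 4017.0 m
C→D: 3455.1 m
D→E: 7032.9 m
E→F: 5287.0 m
F→G: 5829.1 m
The longest leg is D–E at 7032.9 m.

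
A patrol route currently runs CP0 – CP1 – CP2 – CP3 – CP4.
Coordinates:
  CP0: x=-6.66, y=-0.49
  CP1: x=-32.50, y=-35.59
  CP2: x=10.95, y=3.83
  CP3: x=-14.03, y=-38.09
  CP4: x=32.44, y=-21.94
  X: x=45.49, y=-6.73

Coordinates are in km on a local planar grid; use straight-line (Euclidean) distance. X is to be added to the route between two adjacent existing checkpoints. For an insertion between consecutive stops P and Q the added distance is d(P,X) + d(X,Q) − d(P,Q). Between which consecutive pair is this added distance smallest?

between CP3 and CP4

Added distance for inserting X between each consecutive pair:
CP0–CP1: 92.1 km
CP1–CP2: 60.6 km
CP2–CP3: 54.6 km
CP3–CP4: 38.1 km
Smallest added distance is 38.1 km, inserting between CP3 and CP4.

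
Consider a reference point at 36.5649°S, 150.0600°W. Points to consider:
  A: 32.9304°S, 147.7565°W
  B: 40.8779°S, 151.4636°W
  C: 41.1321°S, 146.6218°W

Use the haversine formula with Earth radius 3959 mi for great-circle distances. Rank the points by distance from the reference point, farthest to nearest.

Distance from the reference point at 36.5649°S, 150.0600°W to each:
C 41.1321°S, 146.6218°W: 365.7 mi
B 40.8779°S, 151.4636°W: 307.5 mi
A 32.9304°S, 147.7565°W: 283.1 mi

C, B, A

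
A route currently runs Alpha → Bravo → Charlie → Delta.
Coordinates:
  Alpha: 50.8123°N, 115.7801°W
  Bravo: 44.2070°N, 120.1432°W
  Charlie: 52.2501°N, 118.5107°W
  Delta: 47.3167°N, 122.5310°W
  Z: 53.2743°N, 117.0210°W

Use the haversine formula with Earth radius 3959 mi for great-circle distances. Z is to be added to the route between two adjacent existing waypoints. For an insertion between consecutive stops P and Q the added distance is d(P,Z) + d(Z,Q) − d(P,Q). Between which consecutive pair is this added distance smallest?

Added distance for inserting Z between each consecutive pair:
Alpha–Bravo: 320.9 mi
Bravo–Charlie: 175.8 mi
Charlie–Delta: 187.0 mi
Smallest added distance is 175.8 mi, inserting between Bravo and Charlie.

between Bravo and Charlie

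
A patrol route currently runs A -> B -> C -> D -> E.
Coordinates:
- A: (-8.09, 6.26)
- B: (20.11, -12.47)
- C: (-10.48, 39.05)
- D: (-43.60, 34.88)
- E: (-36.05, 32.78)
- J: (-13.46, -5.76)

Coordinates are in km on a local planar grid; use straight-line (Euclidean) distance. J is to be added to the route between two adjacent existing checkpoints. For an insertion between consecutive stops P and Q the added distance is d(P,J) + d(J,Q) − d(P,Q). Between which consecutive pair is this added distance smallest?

between A and B

Added distance for inserting J between each consecutive pair:
A–B: 13.5 km
B–C: 19.2 km
C–D: 62.1 km
D–E: 87.4 km
Smallest added distance is 13.5 km, inserting between A and B.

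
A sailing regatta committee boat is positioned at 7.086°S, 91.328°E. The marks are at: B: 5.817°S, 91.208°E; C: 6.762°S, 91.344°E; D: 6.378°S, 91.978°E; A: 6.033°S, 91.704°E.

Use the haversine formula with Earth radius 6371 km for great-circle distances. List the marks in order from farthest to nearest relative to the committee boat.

B, A, D, C

Computing each great-circle distance from 7.086°S, 91.328°E:
B 5.817°S, 91.208°E: 141.7 km
A 6.033°S, 91.704°E: 124.2 km
D 6.378°S, 91.978°E: 106.5 km
C 6.762°S, 91.344°E: 36.1 km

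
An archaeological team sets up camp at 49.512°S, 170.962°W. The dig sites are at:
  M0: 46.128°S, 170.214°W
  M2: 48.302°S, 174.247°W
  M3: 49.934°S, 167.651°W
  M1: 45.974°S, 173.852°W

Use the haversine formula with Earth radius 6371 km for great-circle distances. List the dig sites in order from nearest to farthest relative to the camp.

Computing each great-circle distance from 49.512°S, 170.962°W:
M3 49.934°S, 167.651°W: 242.6 km
M2 48.302°S, 174.247°W: 275.2 km
M0 46.128°S, 170.214°W: 380.4 km
M1 45.974°S, 173.852°W: 448.8 km

M3, M2, M0, M1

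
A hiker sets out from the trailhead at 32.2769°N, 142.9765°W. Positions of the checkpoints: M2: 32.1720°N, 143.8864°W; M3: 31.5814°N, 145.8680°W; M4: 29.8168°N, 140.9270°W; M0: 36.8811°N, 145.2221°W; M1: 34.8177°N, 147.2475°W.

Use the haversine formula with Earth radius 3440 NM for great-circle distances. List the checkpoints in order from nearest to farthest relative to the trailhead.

M2, M3, M4, M1, M0

Computing each great-circle distance from 32.2769°N, 142.9765°W:
M2 32.1720°N, 143.8864°W: 46.6 NM
M3 31.5814°N, 145.8680°W: 153.1 NM
M4 29.8168°N, 140.9270°W: 181.5 NM
M1 34.8177°N, 147.2475°W: 262.5 NM
M0 36.8811°N, 145.2221°W: 297.9 NM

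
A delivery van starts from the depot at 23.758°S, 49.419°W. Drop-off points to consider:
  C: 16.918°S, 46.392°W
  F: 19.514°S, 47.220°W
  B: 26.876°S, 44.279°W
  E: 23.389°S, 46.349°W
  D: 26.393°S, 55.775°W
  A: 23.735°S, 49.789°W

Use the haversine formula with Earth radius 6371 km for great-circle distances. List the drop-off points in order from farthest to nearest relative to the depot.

Distances from the depot:
C 16.918°S, 46.392°W: 823.4 km
D 26.393°S, 55.775°W: 703.9 km
B 26.876°S, 44.279°W: 622.1 km
F 19.514°S, 47.220°W: 523.8 km
E 23.389°S, 46.349°W: 315.6 km
A 23.735°S, 49.789°W: 37.7 km

C, D, B, F, E, A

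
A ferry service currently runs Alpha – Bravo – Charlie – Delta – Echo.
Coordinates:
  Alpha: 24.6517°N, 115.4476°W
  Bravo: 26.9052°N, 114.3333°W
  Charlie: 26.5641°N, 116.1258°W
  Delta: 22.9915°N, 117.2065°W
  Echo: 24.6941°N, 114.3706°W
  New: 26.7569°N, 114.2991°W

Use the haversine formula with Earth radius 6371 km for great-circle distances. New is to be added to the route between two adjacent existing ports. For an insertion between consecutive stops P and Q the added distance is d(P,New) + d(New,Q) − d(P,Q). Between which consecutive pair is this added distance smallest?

Added distance for inserting New between each consecutive pair:
Alpha–Bravo: 3.4 km
Bravo–Charlie: 17.6 km
Charlie–Delta: 282.0 km
Delta–Echo: 395.6 km
Smallest added distance is 3.4 km, inserting between Alpha and Bravo.

between Alpha and Bravo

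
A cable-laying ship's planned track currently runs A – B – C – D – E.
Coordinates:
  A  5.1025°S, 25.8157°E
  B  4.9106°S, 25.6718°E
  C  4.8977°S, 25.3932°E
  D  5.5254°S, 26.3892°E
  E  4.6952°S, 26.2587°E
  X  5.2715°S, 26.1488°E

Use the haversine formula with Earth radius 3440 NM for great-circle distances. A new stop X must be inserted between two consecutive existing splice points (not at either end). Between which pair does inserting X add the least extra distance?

Added distance for inserting X between each consecutive pair:
A–B: 43.8 NM
B–C: 69.6 NM
C–D: 0.9 NM
D–E: 5.7 NM
Smallest added distance is 0.9 NM, inserting between C and D.

between C and D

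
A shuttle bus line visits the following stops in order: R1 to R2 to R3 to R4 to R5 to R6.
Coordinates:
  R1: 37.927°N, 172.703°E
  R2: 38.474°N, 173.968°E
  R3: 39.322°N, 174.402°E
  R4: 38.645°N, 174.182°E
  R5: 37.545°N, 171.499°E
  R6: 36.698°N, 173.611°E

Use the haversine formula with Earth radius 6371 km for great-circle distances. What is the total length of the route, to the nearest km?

Leg distances:
R1→R2: 126.2 km  (cumulative 126.2 km)
R2→R3: 101.5 km  (cumulative 227.7 km)
R3→R4: 77.6 km  (cumulative 305.3 km)
R4→R5: 264.7 km  (cumulative 570.0 km)
R5→R6: 209.6 km  (cumulative 779.6 km)
Total route length ≈ 780 km.

780 km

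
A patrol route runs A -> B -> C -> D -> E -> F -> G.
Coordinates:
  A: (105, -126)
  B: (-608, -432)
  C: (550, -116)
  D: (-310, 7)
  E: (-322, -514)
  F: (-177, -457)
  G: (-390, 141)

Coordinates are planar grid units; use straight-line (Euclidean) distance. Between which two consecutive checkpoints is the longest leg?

B–C

Leg distances:
A→B: 775.9
B→C: 1200.3
C→D: 868.8
D→E: 521.1
E→F: 155.8
F→G: 634.8
The longest leg is B–C at 1200.3.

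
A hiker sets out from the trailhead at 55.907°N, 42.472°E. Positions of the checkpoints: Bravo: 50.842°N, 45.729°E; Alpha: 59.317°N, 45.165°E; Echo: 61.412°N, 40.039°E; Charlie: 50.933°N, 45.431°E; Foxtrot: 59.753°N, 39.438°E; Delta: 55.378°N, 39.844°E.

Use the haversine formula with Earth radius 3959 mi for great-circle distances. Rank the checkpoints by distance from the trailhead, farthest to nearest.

Computing each great-circle distance from 55.907°N, 42.472°E:
Echo 61.412°N, 40.039°E: 390.2 mi
Bravo 50.842°N, 45.729°E: 374.7 mi
Charlie 50.933°N, 45.431°E: 364.6 mi
Foxtrot 59.753°N, 39.438°E: 288.2 mi
Alpha 59.317°N, 45.165°E: 255.8 mi
Delta 55.378°N, 39.844°E: 108.8 mi

Echo, Bravo, Charlie, Foxtrot, Alpha, Delta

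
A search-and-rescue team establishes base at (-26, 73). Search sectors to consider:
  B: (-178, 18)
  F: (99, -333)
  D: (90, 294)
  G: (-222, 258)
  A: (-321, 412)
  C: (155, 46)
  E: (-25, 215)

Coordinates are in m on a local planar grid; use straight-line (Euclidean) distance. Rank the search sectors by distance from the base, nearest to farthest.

E, B, C, D, G, F, A

Computing each straight-line distance from (-26, 73):
E (-25, 215): 142.0 m
B (-178, 18): 161.6 m
C (155, 46): 183.0 m
D (90, 294): 249.6 m
G (-222, 258): 269.5 m
F (99, -333): 424.8 m
A (-321, 412): 449.4 m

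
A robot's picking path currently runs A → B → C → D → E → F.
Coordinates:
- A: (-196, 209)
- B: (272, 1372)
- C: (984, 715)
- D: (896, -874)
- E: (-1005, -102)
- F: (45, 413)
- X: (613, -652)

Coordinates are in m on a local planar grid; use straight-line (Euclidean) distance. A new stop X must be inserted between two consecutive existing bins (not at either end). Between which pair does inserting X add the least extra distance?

between D and E

Added distance for inserting X between each consecutive pair:
A–B: 1980.3 m
B–C: 2500.2 m
C–D: 184.7 m
D–E: 16.8 m
E–F: 1746.4 m
Smallest added distance is 16.8 m, inserting between D and E.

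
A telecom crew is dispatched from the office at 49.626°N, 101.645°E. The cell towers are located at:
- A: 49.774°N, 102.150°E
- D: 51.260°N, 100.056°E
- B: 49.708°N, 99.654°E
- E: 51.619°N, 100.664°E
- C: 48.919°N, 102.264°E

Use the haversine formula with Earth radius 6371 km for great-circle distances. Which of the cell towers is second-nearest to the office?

Distances from the office (49.626°N, 101.645°E):
A: 39.9 km
C: 90.5 km
B: 143.6 km
D: 213.7 km
E: 232.2 km
The second-nearest is C at 90.5 km.

C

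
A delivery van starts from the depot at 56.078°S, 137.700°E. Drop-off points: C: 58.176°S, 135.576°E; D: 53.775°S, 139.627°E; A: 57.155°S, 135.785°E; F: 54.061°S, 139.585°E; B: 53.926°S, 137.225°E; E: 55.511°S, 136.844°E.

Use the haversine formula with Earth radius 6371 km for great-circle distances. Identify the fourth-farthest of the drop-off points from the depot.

Distance to each, sorted:
D: 284.1 km
C: 266.2 km
F: 254.3 km
B: 241.2 km
A: 167.5 km
E: 82.7 km
The fourth-farthest is B at 241.2 km.

B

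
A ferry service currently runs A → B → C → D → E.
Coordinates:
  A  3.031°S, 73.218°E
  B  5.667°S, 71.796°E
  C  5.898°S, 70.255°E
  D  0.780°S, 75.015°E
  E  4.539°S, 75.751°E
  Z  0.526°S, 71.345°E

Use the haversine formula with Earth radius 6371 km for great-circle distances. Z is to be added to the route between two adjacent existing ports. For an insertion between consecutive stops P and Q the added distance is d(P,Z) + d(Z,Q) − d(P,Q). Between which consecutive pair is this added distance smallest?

Added distance for inserting Z between each consecutive pair:
A–B: 588.8 km
B–C: 1010.9 km
C–D: 242.0 km
D–E: 645.4 km
Smallest added distance is 242.0 km, inserting between C and D.

between C and D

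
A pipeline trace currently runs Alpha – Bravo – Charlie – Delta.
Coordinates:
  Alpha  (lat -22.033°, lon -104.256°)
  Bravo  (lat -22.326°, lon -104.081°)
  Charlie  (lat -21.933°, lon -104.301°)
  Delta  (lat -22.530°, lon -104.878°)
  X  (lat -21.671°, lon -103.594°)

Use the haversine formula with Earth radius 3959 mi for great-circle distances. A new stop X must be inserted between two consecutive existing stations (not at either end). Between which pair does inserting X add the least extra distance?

Added distance for inserting X between each consecutive pair:
Alpha–Bravo: 81.1 mi
Bravo–Charlie: 73.2 mi
Charlie–Delta: 94.9 mi
Smallest added distance is 73.2 mi, inserting between Bravo and Charlie.

between Bravo and Charlie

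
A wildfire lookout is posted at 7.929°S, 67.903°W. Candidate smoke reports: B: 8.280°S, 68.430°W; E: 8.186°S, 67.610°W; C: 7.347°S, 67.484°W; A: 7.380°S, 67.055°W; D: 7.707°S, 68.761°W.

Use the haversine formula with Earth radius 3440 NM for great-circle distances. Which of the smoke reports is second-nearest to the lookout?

Distances from the lookout (7.929°S, 67.903°W):
E: 23.3 NM
B: 37.8 NM
C: 42.9 NM
D: 52.7 NM
A: 60.3 NM
The second-nearest is B at 37.8 NM.

B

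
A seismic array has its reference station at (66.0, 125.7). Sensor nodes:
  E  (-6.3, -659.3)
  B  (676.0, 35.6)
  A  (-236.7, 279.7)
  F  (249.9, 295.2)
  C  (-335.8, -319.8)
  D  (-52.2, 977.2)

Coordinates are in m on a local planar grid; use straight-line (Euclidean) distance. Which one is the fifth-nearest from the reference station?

E

Distances from the reference station ((66.0, 125.7)):
F: 250.1 m
A: 339.6 m
C: 599.9 m
B: 616.6 m
E: 788.3 m
D: 859.7 m
The fifth-nearest is E at 788.3 m.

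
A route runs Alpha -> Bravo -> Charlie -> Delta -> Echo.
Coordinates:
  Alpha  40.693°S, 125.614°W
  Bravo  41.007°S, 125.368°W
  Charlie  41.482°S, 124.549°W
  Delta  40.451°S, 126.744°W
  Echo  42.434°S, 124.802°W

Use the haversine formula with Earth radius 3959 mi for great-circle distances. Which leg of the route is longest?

Leg distances:
Alpha→Bravo: 25.2 mi
Bravo→Charlie: 53.7 mi
Charlie→Delta: 134.9 mi
Delta→Echo: 170.0 mi
The longest leg is Delta–Echo at 170.0 mi.

Delta–Echo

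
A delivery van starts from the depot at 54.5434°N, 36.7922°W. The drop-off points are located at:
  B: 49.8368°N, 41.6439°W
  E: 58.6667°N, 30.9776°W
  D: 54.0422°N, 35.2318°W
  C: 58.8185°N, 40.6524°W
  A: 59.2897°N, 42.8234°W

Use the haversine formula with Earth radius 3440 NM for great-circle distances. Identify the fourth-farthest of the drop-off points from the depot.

C

Distances from the depot (54.5434°N, 36.7922°W):
A: 346.5 NM
B: 334.1 NM
E: 313.1 NM
C: 286.4 NM
D: 62.4 NM
The fourth-farthest is C at 286.4 NM.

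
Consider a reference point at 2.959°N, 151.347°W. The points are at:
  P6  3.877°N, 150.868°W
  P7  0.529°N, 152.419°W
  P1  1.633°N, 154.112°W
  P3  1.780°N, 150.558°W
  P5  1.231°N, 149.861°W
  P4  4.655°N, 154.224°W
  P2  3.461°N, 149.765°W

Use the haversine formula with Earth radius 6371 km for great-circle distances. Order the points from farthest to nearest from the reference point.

Distance from the reference point at 2.959°N, 151.347°W to each:
P4 4.655°N, 154.224°W: 370.7 km
P1 1.633°N, 154.112°W: 340.8 km
P7 0.529°N, 152.419°W: 295.3 km
P5 1.231°N, 149.861°W: 253.3 km
P2 3.461°N, 149.765°W: 184.3 km
P3 1.780°N, 150.558°W: 157.7 km
P6 3.877°N, 150.868°W: 115.1 km

P4, P1, P7, P5, P2, P3, P6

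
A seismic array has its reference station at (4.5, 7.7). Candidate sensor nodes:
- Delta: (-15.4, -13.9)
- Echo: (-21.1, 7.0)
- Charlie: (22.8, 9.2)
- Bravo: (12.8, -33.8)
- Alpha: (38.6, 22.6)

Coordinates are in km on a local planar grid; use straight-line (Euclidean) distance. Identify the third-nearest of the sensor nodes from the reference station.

Distances from the reference station ((4.5, 7.7)):
Charlie: 18.4 km
Echo: 25.6 km
Delta: 29.4 km
Alpha: 37.2 km
Bravo: 42.3 km
The third-nearest is Delta at 29.4 km.

Delta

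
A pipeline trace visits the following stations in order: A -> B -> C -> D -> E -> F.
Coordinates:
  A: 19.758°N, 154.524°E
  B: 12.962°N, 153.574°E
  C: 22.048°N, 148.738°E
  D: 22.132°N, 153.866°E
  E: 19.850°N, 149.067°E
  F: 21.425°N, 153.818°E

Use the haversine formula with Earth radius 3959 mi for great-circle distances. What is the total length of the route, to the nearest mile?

2179 mi

Leg distances:
A→B: 473.8 mi  (cumulative 473.8 mi)
B→C: 703.9 mi  (cumulative 1177.7 mi)
C→D: 328.4 mi  (cumulative 1506.0 mi)
D→E: 347.4 mi  (cumulative 1853.4 mi)
E→F: 325.9 mi  (cumulative 2179.3 mi)
Total route length ≈ 2179 mi.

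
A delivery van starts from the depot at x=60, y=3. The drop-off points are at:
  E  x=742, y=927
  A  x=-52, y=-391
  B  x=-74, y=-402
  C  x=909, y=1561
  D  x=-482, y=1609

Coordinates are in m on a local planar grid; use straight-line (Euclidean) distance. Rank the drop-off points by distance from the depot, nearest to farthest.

A, B, E, D, C

Distance from the depot at x=60, y=3 to each:
A x=-52, y=-391: 409.6 m
B x=-74, y=-402: 426.6 m
E x=742, y=927: 1148.4 m
D x=-482, y=1609: 1695.0 m
C x=909, y=1561: 1774.3 m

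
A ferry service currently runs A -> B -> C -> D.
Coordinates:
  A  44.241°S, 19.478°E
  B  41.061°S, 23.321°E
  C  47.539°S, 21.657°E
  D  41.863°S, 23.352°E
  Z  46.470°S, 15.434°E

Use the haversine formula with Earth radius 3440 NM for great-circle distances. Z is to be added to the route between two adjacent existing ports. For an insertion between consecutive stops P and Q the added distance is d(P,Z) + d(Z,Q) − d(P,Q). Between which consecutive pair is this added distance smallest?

between B and C

Added distance for inserting Z between each consecutive pair:
A–B: 432.6 NM
B–C: 338.4 NM
C–D: 353.0 NM
Smallest added distance is 338.4 NM, inserting between B and C.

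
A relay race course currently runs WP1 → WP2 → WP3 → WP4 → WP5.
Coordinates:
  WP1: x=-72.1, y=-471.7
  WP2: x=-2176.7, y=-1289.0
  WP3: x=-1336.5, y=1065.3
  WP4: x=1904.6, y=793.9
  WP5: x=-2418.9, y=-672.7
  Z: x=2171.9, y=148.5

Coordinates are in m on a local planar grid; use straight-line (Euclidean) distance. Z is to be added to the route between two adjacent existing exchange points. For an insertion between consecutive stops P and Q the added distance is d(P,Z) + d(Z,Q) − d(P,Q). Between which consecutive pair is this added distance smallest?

between WP4 and WP5

Added distance for inserting Z between each consecutive pair:
WP1–WP2: 4650.4 m
WP2–WP3: 5706.5 m
WP3–WP4: 1072.3 m
WP4–WP5: 796.8 m
Smallest added distance is 796.8 m, inserting between WP4 and WP5.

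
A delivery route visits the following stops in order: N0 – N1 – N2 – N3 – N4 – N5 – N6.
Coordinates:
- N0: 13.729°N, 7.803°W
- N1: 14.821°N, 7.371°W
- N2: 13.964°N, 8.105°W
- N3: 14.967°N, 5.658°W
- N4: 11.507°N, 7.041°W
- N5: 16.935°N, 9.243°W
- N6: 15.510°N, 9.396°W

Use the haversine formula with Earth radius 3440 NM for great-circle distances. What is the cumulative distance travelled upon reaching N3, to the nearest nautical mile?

292 NM

Leg distances:
N0→N1: 70.2 NM  (cumulative 70.2 NM)
N1→N2: 66.9 NM  (cumulative 137.1 NM)
N2→N3: 154.5 NM  (cumulative 291.5 NM)
Cumulative distance at N3 ≈ 292 NM.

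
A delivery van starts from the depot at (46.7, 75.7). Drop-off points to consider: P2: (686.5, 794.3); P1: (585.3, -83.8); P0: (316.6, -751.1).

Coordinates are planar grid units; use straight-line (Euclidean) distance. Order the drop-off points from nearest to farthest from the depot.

Distances from the depot:
P1 (585.3, -83.8): 561.7
P0 (316.6, -751.1): 869.7
P2 (686.5, 794.3): 962.1

P1, P0, P2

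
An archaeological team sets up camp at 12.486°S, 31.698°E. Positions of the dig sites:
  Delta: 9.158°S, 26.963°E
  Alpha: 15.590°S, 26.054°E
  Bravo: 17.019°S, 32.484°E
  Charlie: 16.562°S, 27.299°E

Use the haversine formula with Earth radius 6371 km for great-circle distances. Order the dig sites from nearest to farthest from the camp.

Bravo, Delta, Charlie, Alpha

Distances from the camp:
Bravo 17.019°S, 32.484°E: 511.1 km
Delta 9.158°S, 26.963°E: 635.8 km
Charlie 16.562°S, 27.299°E: 655.4 km
Alpha 15.590°S, 26.054°E: 699.8 km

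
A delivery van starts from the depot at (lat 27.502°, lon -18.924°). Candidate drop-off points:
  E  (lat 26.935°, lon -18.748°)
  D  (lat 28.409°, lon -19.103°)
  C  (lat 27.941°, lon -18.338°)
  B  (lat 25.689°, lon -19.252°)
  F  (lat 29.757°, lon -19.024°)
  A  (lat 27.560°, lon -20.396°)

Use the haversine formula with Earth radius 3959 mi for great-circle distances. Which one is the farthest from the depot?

F

Distance to each, sorted:
F: 155.9 mi
B: 126.9 mi
A: 90.3 mi
D: 63.6 mi
C: 47.0 mi
E: 40.6 mi
The farthest is F at 155.9 mi.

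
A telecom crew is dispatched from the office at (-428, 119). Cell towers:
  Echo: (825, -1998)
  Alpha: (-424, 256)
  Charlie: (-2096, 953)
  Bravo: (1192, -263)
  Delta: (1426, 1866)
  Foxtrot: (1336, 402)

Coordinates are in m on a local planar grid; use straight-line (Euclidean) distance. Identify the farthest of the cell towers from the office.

Delta

Distances from the office ((-428, 119)):
Delta: 2547.4 m
Echo: 2460.0 m
Charlie: 1864.9 m
Foxtrot: 1786.6 m
Bravo: 1664.4 m
Alpha: 137.1 m
The farthest is Delta at 2547.4 m.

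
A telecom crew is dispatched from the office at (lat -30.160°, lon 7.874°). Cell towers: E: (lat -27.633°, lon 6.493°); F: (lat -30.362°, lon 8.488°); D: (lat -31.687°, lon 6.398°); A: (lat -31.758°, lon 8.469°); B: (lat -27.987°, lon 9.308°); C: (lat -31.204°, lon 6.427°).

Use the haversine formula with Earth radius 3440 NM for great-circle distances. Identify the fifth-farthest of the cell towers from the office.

C

Distances from the office ((lat -30.160°, lon 7.874°)):
E: 168.2 NM
B: 150.6 NM
D: 119.1 NM
A: 100.7 NM
C: 97.5 NM
F: 34.1 NM
The fifth-farthest is C at 97.5 NM.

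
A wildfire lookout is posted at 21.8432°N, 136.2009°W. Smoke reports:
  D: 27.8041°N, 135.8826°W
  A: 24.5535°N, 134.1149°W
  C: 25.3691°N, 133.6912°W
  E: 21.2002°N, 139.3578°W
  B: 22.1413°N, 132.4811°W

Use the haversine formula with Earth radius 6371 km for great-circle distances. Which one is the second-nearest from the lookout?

A

Distance to each, sorted:
E: 334.3 km
A: 369.1 km
B: 384.9 km
C: 468.0 km
D: 663.6 km
The second-nearest is A at 369.1 km.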